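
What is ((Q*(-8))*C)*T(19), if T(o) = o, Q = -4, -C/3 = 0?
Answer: 0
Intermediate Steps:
C = 0 (C = -3*0 = 0)
((Q*(-8))*C)*T(19) = (-4*(-8)*0)*19 = (32*0)*19 = 0*19 = 0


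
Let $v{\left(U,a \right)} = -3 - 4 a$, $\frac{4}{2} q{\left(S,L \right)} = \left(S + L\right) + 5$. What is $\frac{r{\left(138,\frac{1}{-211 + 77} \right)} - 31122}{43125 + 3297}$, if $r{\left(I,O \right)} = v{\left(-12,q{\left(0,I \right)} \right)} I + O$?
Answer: $- \frac{9514537}{6220548} \approx -1.5295$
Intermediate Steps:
$q{\left(S,L \right)} = \frac{5}{2} + \frac{L}{2} + \frac{S}{2}$ ($q{\left(S,L \right)} = \frac{\left(S + L\right) + 5}{2} = \frac{\left(L + S\right) + 5}{2} = \frac{5 + L + S}{2} = \frac{5}{2} + \frac{L}{2} + \frac{S}{2}$)
$r{\left(I,O \right)} = O + I \left(-13 - 2 I\right)$ ($r{\left(I,O \right)} = \left(-3 - 4 \left(\frac{5}{2} + \frac{I}{2} + \frac{1}{2} \cdot 0\right)\right) I + O = \left(-3 - 4 \left(\frac{5}{2} + \frac{I}{2} + 0\right)\right) I + O = \left(-3 - 4 \left(\frac{5}{2} + \frac{I}{2}\right)\right) I + O = \left(-3 - \left(10 + 2 I\right)\right) I + O = \left(-13 - 2 I\right) I + O = I \left(-13 - 2 I\right) + O = O + I \left(-13 - 2 I\right)$)
$\frac{r{\left(138,\frac{1}{-211 + 77} \right)} - 31122}{43125 + 3297} = \frac{\left(\frac{1}{-211 + 77} - 138 \left(13 + 2 \cdot 138\right)\right) - 31122}{43125 + 3297} = \frac{\left(\frac{1}{-134} - 138 \left(13 + 276\right)\right) - 31122}{46422} = \left(\left(- \frac{1}{134} - 138 \cdot 289\right) - 31122\right) \frac{1}{46422} = \left(\left(- \frac{1}{134} - 39882\right) - 31122\right) \frac{1}{46422} = \left(- \frac{5344189}{134} - 31122\right) \frac{1}{46422} = \left(- \frac{9514537}{134}\right) \frac{1}{46422} = - \frac{9514537}{6220548}$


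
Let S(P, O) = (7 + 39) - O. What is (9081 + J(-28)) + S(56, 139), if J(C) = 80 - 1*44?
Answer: 9024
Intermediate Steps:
S(P, O) = 46 - O
J(C) = 36 (J(C) = 80 - 44 = 36)
(9081 + J(-28)) + S(56, 139) = (9081 + 36) + (46 - 1*139) = 9117 + (46 - 139) = 9117 - 93 = 9024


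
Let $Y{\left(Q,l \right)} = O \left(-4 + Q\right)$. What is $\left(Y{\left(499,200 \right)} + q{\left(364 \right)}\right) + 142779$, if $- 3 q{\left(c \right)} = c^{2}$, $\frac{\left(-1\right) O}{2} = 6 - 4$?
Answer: $\frac{289901}{3} \approx 96634.0$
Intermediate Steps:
$O = -4$ ($O = - 2 \left(6 - 4\right) = \left(-2\right) 2 = -4$)
$Y{\left(Q,l \right)} = 16 - 4 Q$ ($Y{\left(Q,l \right)} = - 4 \left(-4 + Q\right) = 16 - 4 Q$)
$q{\left(c \right)} = - \frac{c^{2}}{3}$
$\left(Y{\left(499,200 \right)} + q{\left(364 \right)}\right) + 142779 = \left(\left(16 - 1996\right) - \frac{364^{2}}{3}\right) + 142779 = \left(\left(16 - 1996\right) - \frac{132496}{3}\right) + 142779 = \left(-1980 - \frac{132496}{3}\right) + 142779 = - \frac{138436}{3} + 142779 = \frac{289901}{3}$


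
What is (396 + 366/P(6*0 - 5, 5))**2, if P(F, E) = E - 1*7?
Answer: 45369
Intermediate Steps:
P(F, E) = -7 + E (P(F, E) = E - 7 = -7 + E)
(396 + 366/P(6*0 - 5, 5))**2 = (396 + 366/(-7 + 5))**2 = (396 + 366/(-2))**2 = (396 + 366*(-1/2))**2 = (396 - 183)**2 = 213**2 = 45369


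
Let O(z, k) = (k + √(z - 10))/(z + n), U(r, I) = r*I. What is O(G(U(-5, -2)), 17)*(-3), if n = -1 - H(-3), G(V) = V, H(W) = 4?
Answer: -51/5 ≈ -10.200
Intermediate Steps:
U(r, I) = I*r
n = -5 (n = -1 - 1*4 = -1 - 4 = -5)
O(z, k) = (k + √(-10 + z))/(-5 + z) (O(z, k) = (k + √(z - 10))/(z - 5) = (k + √(-10 + z))/(-5 + z))
O(G(U(-5, -2)), 17)*(-3) = ((17 + √(-10 - 2*(-5)))/(-5 - 2*(-5)))*(-3) = ((17 + √(-10 + 10))/(-5 + 10))*(-3) = ((17 + √0)/5)*(-3) = ((17 + 0)/5)*(-3) = ((⅕)*17)*(-3) = (17/5)*(-3) = -51/5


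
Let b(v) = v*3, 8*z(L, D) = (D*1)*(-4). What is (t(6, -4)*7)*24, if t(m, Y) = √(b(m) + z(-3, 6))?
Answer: 168*√15 ≈ 650.66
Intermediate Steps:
z(L, D) = -D/2 (z(L, D) = ((D*1)*(-4))/8 = (D*(-4))/8 = (-4*D)/8 = -D/2)
b(v) = 3*v
t(m, Y) = √(-3 + 3*m) (t(m, Y) = √(3*m - ½*6) = √(3*m - 3) = √(-3 + 3*m))
(t(6, -4)*7)*24 = (√(-3 + 3*6)*7)*24 = (√(-3 + 18)*7)*24 = (√15*7)*24 = (7*√15)*24 = 168*√15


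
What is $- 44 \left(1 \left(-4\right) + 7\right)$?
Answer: $-132$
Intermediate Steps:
$- 44 \left(1 \left(-4\right) + 7\right) = - 44 \left(-4 + 7\right) = \left(-44\right) 3 = -132$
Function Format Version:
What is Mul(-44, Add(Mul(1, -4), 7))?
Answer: -132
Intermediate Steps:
Mul(-44, Add(Mul(1, -4), 7)) = Mul(-44, Add(-4, 7)) = Mul(-44, 3) = -132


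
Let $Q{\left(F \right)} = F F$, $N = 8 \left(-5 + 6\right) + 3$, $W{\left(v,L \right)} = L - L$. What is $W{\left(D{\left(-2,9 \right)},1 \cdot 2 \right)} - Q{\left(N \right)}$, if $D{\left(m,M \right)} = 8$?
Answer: $-121$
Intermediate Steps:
$W{\left(v,L \right)} = 0$
$N = 11$ ($N = 8 \cdot 1 + 3 = 8 + 3 = 11$)
$Q{\left(F \right)} = F^{2}$
$W{\left(D{\left(-2,9 \right)},1 \cdot 2 \right)} - Q{\left(N \right)} = 0 - 11^{2} = 0 - 121 = -121$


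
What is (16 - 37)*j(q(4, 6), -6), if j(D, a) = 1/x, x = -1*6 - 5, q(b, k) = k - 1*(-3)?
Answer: 21/11 ≈ 1.9091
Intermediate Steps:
q(b, k) = 3 + k (q(b, k) = k + 3 = 3 + k)
x = -11 (x = -6 - 5 = -11)
j(D, a) = -1/11 (j(D, a) = 1/(-11) = -1/11)
(16 - 37)*j(q(4, 6), -6) = (16 - 37)*(-1/11) = -21*(-1/11) = 21/11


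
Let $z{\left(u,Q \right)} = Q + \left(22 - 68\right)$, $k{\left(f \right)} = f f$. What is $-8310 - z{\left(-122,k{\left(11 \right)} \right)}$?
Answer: $-8385$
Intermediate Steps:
$k{\left(f \right)} = f^{2}$
$z{\left(u,Q \right)} = -46 + Q$ ($z{\left(u,Q \right)} = Q + \left(22 - 68\right) = Q - 46 = -46 + Q$)
$-8310 - z{\left(-122,k{\left(11 \right)} \right)} = -8310 - \left(-46 + 11^{2}\right) = -8310 - \left(-46 + 121\right) = -8310 - 75 = -8385$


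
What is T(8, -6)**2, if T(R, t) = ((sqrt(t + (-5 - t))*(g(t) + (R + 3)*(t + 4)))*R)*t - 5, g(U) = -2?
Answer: (-5 + 1152*I*sqrt(5))**2 ≈ -6.6355e+6 - 2.576e+4*I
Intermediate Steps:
T(R, t) = -5 + I*R*t*sqrt(5)*(-2 + (3 + R)*(4 + t)) (T(R, t) = ((sqrt(t + (-5 - t))*(-2 + (R + 3)*(t + 4)))*R)*t - 5 = ((sqrt(-5)*(-2 + (3 + R)*(4 + t)))*R)*t - 5 = (((I*sqrt(5))*(-2 + (3 + R)*(4 + t)))*R)*t - 5 = ((I*sqrt(5)*(-2 + (3 + R)*(4 + t)))*R)*t - 5 = (I*R*sqrt(5)*(-2 + (3 + R)*(4 + t)))*t - 5 = I*R*t*sqrt(5)*(-2 + (3 + R)*(4 + t)) - 5 = -5 + I*R*t*sqrt(5)*(-2 + (3 + R)*(4 + t)))
T(8, -6)**2 = (-5 + I*sqrt(5)*8**2*(-6)**2 + 3*I*8*sqrt(5)*(-6)**2 + 4*I*(-6)*sqrt(5)*8**2 + 10*I*8*(-6)*sqrt(5))**2 = (-5 + I*sqrt(5)*64*36 + 3*I*8*sqrt(5)*36 + 4*I*(-6)*sqrt(5)*64 - 480*I*sqrt(5))**2 = (-5 + 2304*I*sqrt(5) + 864*I*sqrt(5) - 1536*I*sqrt(5) - 480*I*sqrt(5))**2 = (-5 + 1152*I*sqrt(5))**2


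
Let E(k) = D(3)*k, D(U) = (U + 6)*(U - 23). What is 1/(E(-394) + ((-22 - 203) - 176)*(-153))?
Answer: 1/132273 ≈ 7.5601e-6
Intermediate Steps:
D(U) = (-23 + U)*(6 + U) (D(U) = (6 + U)*(-23 + U) = (-23 + U)*(6 + U))
E(k) = -180*k (E(k) = (-138 + 3**2 - 17*3)*k = (-138 + 9 - 51)*k = -180*k)
1/(E(-394) + ((-22 - 203) - 176)*(-153)) = 1/(-180*(-394) + ((-22 - 203) - 176)*(-153)) = 1/(70920 + (-225 - 176)*(-153)) = 1/(70920 - 401*(-153)) = 1/(70920 + 61353) = 1/132273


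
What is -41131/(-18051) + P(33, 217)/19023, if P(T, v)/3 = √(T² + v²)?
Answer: 41131/18051 + √48178/6341 ≈ 2.3132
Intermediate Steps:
P(T, v) = 3*√(T² + v²)
-41131/(-18051) + P(33, 217)/19023 = -41131/(-18051) + (3*√(33² + 217²))/19023 = -41131*(-1/18051) + (3*√(1089 + 47089))*(1/19023) = 41131/18051 + (3*√48178)*(1/19023) = 41131/18051 + √48178/6341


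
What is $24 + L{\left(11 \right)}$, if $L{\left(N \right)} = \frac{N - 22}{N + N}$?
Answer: $\frac{47}{2} \approx 23.5$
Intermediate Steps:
$L{\left(N \right)} = \frac{-22 + N}{2 N}$
$24 + L{\left(11 \right)} = 24 + \frac{-22 + 11}{2 \cdot 11} = 24 + \frac{1}{2} \cdot \frac{1}{11} \left(-11\right) = 24 - \frac{1}{2} = \frac{47}{2}$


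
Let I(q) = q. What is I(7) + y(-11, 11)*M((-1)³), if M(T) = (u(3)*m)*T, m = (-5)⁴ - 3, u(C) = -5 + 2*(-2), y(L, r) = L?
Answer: -61571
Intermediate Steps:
u(C) = -9 (u(C) = -5 - 4 = -9)
m = 622 (m = 625 - 3 = 622)
M(T) = -5598*T (M(T) = (-9*622)*T = -5598*T)
I(7) + y(-11, 11)*M((-1)³) = 7 - (-61578)*(-1)³ = 7 - (-61578)*(-1) = 7 - 11*5598 = 7 - 61578 = -61571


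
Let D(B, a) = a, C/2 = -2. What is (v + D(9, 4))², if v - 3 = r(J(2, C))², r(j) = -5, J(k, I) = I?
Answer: 1024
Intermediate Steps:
C = -4 (C = 2*(-2) = -4)
v = 28 (v = 3 + (-5)² = 3 + 25 = 28)
(v + D(9, 4))² = (28 + 4)² = 32² = 1024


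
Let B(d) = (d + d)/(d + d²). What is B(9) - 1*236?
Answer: -1179/5 ≈ -235.80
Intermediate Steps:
B(d) = 2*d/(d + d²) (B(d) = (2*d)/(d + d²) = 2*d/(d + d²))
B(9) - 1*236 = 2/(1 + 9) - 1*236 = 2/10 - 236 = 2*(⅒) - 236 = ⅕ - 236 = -1179/5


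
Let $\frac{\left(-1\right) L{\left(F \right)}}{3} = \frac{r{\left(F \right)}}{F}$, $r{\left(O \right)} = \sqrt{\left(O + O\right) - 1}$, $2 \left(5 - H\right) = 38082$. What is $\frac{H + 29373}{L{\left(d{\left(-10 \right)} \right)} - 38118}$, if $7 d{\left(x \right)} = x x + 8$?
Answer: $- \frac{510657392736}{1883064572041} + \frac{372132 \sqrt{1463}}{1883064572041} \approx -0.27118$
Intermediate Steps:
$H = -19036$ ($H = 5 - 19041 = -19036$)
$d{\left(x \right)} = \frac{8}{7} + \frac{x^{2}}{7}$ ($d{\left(x \right)} = \frac{x x + 8}{7} = \frac{x^{2} + 8}{7} = \frac{8 + x^{2}}{7} = \frac{8}{7} + \frac{x^{2}}{7}$)
$r{\left(O \right)} = \sqrt{-1 + 2 O}$ ($r{\left(O \right)} = \sqrt{2 O - 1} = \sqrt{-1 + 2 O}$)
$L{\left(F \right)} = - \frac{3 \sqrt{-1 + 2 F}}{F}$ ($L{\left(F \right)} = - 3 \frac{\sqrt{-1 + 2 F}}{F} = - \frac{3 \sqrt{-1 + 2 F}}{F}$)
$\frac{H + 29373}{L{\left(d{\left(-10 \right)} \right)} - 38118} = \frac{-19036 + 29373}{- \frac{3 \sqrt{-1 + 2 \left(\frac{8}{7} + \frac{\left(-10\right)^{2}}{7}\right)}}{\frac{8}{7} + \frac{\left(-10\right)^{2}}{7}} - 38118} = \frac{10337}{- \frac{3 \sqrt{-1 + 2 \left(\frac{8}{7} + \frac{1}{7} \cdot 100\right)}}{\frac{8}{7} + \frac{1}{7} \cdot 100} - 38118} = \frac{10337}{- \frac{3 \sqrt{-1 + 2 \left(\frac{8}{7} + \frac{100}{7}\right)}}{\frac{8}{7} + \frac{100}{7}} - 38118} = \frac{10337}{- \frac{3 \sqrt{-1 + 2 \cdot \frac{108}{7}}}{\frac{108}{7}} - 38118} = \frac{10337}{\left(-3\right) \frac{7}{108} \sqrt{-1 + \frac{216}{7}} - 38118} = \frac{10337}{\left(-3\right) \frac{7}{108} \sqrt{\frac{209}{7}} - 38118} = \frac{10337}{\left(-3\right) \frac{7}{108} \frac{\sqrt{1463}}{7} - 38118} = \frac{10337}{- \frac{\sqrt{1463}}{36} - 38118} = \frac{10337}{-38118 - \frac{\sqrt{1463}}{36}}$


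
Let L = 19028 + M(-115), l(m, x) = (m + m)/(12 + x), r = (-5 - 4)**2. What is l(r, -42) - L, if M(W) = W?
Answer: -94592/5 ≈ -18918.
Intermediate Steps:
r = 81 (r = (-9)**2 = 81)
l(m, x) = 2*m/(12 + x) (l(m, x) = (2*m)/(12 + x) = 2*m/(12 + x))
L = 18913 (L = 19028 - 115 = 18913)
l(r, -42) - L = 2*81/(12 - 42) - 1*18913 = 2*81/(-30) - 18913 = 2*81*(-1/30) - 18913 = -27/5 - 18913 = -94592/5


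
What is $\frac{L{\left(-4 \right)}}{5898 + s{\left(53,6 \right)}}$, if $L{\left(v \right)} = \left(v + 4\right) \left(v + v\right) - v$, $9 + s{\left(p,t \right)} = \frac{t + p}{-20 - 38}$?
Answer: $\frac{232}{341503} \approx 0.00067935$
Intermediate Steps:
$s{\left(p,t \right)} = -9 - \frac{p}{58} - \frac{t}{58}$ ($s{\left(p,t \right)} = -9 + \frac{t + p}{-20 - 38} = -9 + \frac{p + t}{-58} = -9 + \left(p + t\right) \left(- \frac{1}{58}\right) = -9 - \left(\frac{p}{58} + \frac{t}{58}\right) = -9 - \frac{p}{58} - \frac{t}{58}$)
$L{\left(v \right)} = - v + 2 v \left(4 + v\right)$ ($L{\left(v \right)} = \left(4 + v\right) 2 v - v = 2 v \left(4 + v\right) - v = - v + 2 v \left(4 + v\right)$)
$\frac{L{\left(-4 \right)}}{5898 + s{\left(53,6 \right)}} = \frac{\left(-4\right) \left(7 + 2 \left(-4\right)\right)}{5898 - \frac{581}{58}} = \frac{\left(-4\right) \left(7 - 8\right)}{5898 - \frac{581}{58}} = \frac{\left(-4\right) \left(-1\right)}{5898 - \frac{581}{58}} = \frac{4}{\frac{341503}{58}} = 4 \cdot \frac{58}{341503} = \frac{232}{341503}$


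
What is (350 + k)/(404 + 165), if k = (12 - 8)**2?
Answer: 366/569 ≈ 0.64323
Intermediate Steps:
k = 16 (k = 4**2 = 16)
(350 + k)/(404 + 165) = (350 + 16)/(404 + 165) = 366/569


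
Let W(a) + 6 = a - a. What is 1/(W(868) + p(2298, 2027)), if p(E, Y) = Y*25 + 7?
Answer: 1/50676 ≈ 1.9733e-5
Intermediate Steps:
W(a) = -6 (W(a) = -6 + (a - a) = -6 + 0 = -6)
p(E, Y) = 7 + 25*Y (p(E, Y) = 25*Y + 7 = 7 + 25*Y)
1/(W(868) + p(2298, 2027)) = 1/(-6 + (7 + 25*2027)) = 1/(-6 + (7 + 50675)) = 1/(-6 + 50682) = 1/50676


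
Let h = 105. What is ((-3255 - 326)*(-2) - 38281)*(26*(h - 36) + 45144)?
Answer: -1460663622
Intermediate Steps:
((-3255 - 326)*(-2) - 38281)*(26*(h - 36) + 45144) = ((-3255 - 326)*(-2) - 38281)*(26*(105 - 36) + 45144) = (-3581*(-2) - 38281)*(26*69 + 45144) = (7162 - 38281)*(1794 + 45144) = -31119*46938 = -1460663622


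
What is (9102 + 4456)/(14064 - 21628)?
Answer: -6779/3782 ≈ -1.7924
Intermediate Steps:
(9102 + 4456)/(14064 - 21628) = 13558/(-7564) = 13558*(-1/7564) = -6779/3782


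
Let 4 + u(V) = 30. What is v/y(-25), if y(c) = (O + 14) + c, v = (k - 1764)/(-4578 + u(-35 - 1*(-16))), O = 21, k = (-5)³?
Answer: 1889/45520 ≈ 0.041498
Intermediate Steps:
u(V) = 26 (u(V) = -4 + 30 = 26)
k = -125
v = 1889/4552 (v = (-125 - 1764)/(-4578 + 26) = -1889/(-4552) = -1889*(-1/4552) = 1889/4552 ≈ 0.41498)
y(c) = 35 + c (y(c) = (21 + 14) + c = 35 + c)
v/y(-25) = 1889/(4552*(35 - 25)) = (1889/4552)/10 = (1889/4552)*(⅒) = 1889/45520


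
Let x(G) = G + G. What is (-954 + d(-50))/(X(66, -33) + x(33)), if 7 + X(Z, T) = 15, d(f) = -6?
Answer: -480/37 ≈ -12.973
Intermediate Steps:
X(Z, T) = 8 (X(Z, T) = -7 + 15 = 8)
x(G) = 2*G
(-954 + d(-50))/(X(66, -33) + x(33)) = (-954 - 6)/(8 + 2*33) = -960/(8 + 66) = -960/74 = -960*1/74 = -480/37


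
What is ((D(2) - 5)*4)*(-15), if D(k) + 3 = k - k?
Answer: 480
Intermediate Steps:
D(k) = -3 (D(k) = -3 + (k - k) = -3 + 0 = -3)
((D(2) - 5)*4)*(-15) = ((-3 - 5)*4)*(-15) = -8*4*(-15) = -32*(-15) = 480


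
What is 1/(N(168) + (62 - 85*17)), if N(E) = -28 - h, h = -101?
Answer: -1/1310 ≈ -0.00076336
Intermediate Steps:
N(E) = 73 (N(E) = -28 - 1*(-101) = -28 + 101 = 73)
1/(N(168) + (62 - 85*17)) = 1/(73 + (62 - 85*17)) = 1/(73 + (62 - 1445)) = 1/(73 - 1383) = 1/(-1310) = -1/1310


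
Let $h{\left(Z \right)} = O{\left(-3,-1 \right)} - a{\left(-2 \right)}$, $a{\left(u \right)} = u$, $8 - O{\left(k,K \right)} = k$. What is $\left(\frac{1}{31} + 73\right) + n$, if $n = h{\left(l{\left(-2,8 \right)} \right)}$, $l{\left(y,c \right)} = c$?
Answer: $\frac{2667}{31} \approx 86.032$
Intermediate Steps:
$O{\left(k,K \right)} = 8 - k$
$h{\left(Z \right)} = 13$ ($h{\left(Z \right)} = \left(8 - -3\right) - -2 = \left(8 + 3\right) + 2 = 11 + 2 = 13$)
$n = 13$
$\left(\frac{1}{31} + 73\right) + n = \left(\frac{1}{31} + 73\right) + 13 = \frac{2264}{31} + 13 = \frac{2667}{31}$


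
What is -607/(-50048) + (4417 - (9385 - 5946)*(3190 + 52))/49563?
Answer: -557745916667/2480529024 ≈ -224.85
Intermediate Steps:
-607/(-50048) + (4417 - (9385 - 5946)*(3190 + 52))/49563 = -607*(-1/50048) + (4417 - 3439*3242)*(1/49563) = 607/50048 + (4417 - 1*11149238)*(1/49563) = 607/50048 + (4417 - 11149238)*(1/49563) = 607/50048 - 11144821*1/49563 = 607/50048 - 11144821/49563 = -557745916667/2480529024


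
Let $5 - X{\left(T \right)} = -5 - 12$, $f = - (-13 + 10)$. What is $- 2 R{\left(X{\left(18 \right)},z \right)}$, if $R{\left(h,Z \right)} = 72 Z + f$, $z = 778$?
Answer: $-112038$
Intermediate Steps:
$f = 3$ ($f = \left(-1\right) \left(-3\right) = 3$)
$X{\left(T \right)} = 22$ ($X{\left(T \right)} = 5 - \left(-5 - 12\right) = 5 - -17 = 5 + 17 = 22$)
$R{\left(h,Z \right)} = 3 + 72 Z$ ($R{\left(h,Z \right)} = 72 Z + 3 = 3 + 72 Z$)
$- 2 R{\left(X{\left(18 \right)},z \right)} = - 2 \left(3 + 72 \cdot 778\right) = - 2 \left(3 + 56016\right) = \left(-2\right) 56019 = -112038$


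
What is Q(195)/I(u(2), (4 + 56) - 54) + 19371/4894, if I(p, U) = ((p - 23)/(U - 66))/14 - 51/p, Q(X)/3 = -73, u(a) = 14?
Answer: 106600129/1659066 ≈ 64.253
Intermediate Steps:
Q(X) = -219 (Q(X) = 3*(-73) = -219)
I(p, U) = -51/p + (-23 + p)/(14*(-66 + U)) (I(p, U) = ((-23 + p)/(-66 + U))*(1/14) - 51/p = (-23 + p)/(14*(-66 + U)) - 51/p = -51/p + (-23 + p)/(14*(-66 + U)))
Q(195)/I(u(2), (4 + 56) - 54) + 19371/4894 = -219*196*(-66 + ((4 + 56) - 54))/(47124 + 14² - 714*((4 + 56) - 54) - 23*14) + 19371/4894 = -219*196*(-66 + (60 - 54))/(47124 + 196 - 714*(60 - 54) - 322) + 19371*(1/4894) = -219*196*(-66 + 6)/(47124 + 196 - 714*6 - 322) + 19371/4894 = -219*(-11760/(47124 + 196 - 4284 - 322)) + 19371/4894 = -219/((1/14)*(1/14)*(-1/60)*42714) + 19371/4894 = -219/(-1017/280) + 19371/4894 = -219*(-280/1017) + 19371/4894 = 20440/339 + 19371/4894 = 106600129/1659066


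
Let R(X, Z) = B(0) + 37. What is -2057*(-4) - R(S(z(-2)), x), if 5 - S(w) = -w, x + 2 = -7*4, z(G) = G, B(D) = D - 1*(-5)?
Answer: 8186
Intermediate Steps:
B(D) = 5 + D (B(D) = D + 5 = 5 + D)
x = -30 (x = -2 - 7*4 = -2 - 28 = -30)
S(w) = 5 + w (S(w) = 5 - (-1)*w = 5 + w)
R(X, Z) = 42 (R(X, Z) = (5 + 0) + 37 = 5 + 37 = 42)
-2057*(-4) - R(S(z(-2)), x) = -2057*(-4) - 1*42 = 8228 - 42 = 8186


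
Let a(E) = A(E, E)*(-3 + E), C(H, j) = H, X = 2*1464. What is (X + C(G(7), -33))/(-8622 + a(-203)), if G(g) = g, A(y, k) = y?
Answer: 2935/33196 ≈ 0.088414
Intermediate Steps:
X = 2928
a(E) = E*(-3 + E)
(X + C(G(7), -33))/(-8622 + a(-203)) = (2928 + 7)/(-8622 - 203*(-3 - 203)) = 2935/(-8622 - 203*(-206)) = 2935/(-8622 + 41818) = 2935/33196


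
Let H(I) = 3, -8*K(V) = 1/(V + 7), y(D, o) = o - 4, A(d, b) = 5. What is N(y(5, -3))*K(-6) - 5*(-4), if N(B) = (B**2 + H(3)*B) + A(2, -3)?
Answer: 127/8 ≈ 15.875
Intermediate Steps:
y(D, o) = -4 + o
K(V) = -1/(8*(7 + V)) (K(V) = -1/(8*(V + 7)) = -1/(8*(7 + V)))
N(B) = 5 + B**2 + 3*B (N(B) = (B**2 + 3*B) + 5 = 5 + B**2 + 3*B)
N(y(5, -3))*K(-6) - 5*(-4) = (5 + (-4 - 3)**2 + 3*(-4 - 3))*(-1/(56 + 8*(-6))) - 5*(-4) = (5 + (-7)**2 + 3*(-7))*(-1/(56 - 48)) + 20 = (5 + 49 - 21)*(-1/8) + 20 = 33*(-1*1/8) + 20 = 33*(-1/8) + 20 = -33/8 + 20 = 127/8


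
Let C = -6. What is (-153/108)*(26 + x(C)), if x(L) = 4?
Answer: -85/2 ≈ -42.500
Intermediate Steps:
(-153/108)*(26 + x(C)) = (-153/108)*(26 + 4) = -153*1/108*30 = -17/12*30 = -85/2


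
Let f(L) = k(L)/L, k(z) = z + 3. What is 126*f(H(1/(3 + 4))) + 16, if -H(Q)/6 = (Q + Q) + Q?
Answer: -5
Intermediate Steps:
k(z) = 3 + z
H(Q) = -18*Q (H(Q) = -6*((Q + Q) + Q) = -6*(2*Q + Q) = -18*Q)
f(L) = (3 + L)/L
126*f(H(1/(3 + 4))) + 16 = 126*((3 - 18/(3 + 4))/((-18/(3 + 4)))) + 16 = 126*((3 - 18/7)/((-18/7))) + 16 = 126*((3 - 18*⅐)/((-18*⅐))) + 16 = 126*((3 - 18/7)/(-18/7)) + 16 = 126*(-7/18*3/7) + 16 = 126*(-⅙) + 16 = -21 + 16 = -5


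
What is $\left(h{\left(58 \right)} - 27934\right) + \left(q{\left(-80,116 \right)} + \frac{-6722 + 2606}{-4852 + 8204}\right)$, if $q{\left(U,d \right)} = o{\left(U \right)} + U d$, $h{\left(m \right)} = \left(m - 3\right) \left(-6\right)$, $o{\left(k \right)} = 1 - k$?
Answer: $- \frac{31395023}{838} \approx -37464.0$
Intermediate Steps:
$h{\left(m \right)} = 18 - 6 m$ ($h{\left(m \right)} = \left(-3 + m\right) \left(-6\right) = 18 - 6 m$)
$q{\left(U,d \right)} = 1 - U + U d$ ($q{\left(U,d \right)} = \left(1 - U\right) + U d = 1 - U + U d$)
$\left(h{\left(58 \right)} - 27934\right) + \left(q{\left(-80,116 \right)} + \frac{-6722 + 2606}{-4852 + 8204}\right) = \left(\left(18 - 348\right) - 27934\right) + \left(\left(1 - -80 - 9280\right) + \frac{-6722 + 2606}{-4852 + 8204}\right) = \left(\left(18 - 348\right) - 27934\right) + \left(\left(1 + 80 - 9280\right) - \frac{4116}{3352}\right) = \left(-330 - 27934\right) - \frac{7709791}{838} = -28264 - \frac{7709791}{838} = - \frac{31395023}{838}$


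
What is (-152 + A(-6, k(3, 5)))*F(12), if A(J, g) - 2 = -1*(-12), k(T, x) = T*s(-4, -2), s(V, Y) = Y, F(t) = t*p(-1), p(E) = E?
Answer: 1656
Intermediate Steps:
F(t) = -t (F(t) = t*(-1) = -t)
k(T, x) = -2*T (k(T, x) = T*(-2) = -2*T)
A(J, g) = 14 (A(J, g) = 2 - 1*(-12) = 2 + 12 = 14)
(-152 + A(-6, k(3, 5)))*F(12) = (-152 + 14)*(-1*12) = -138*(-12) = 1656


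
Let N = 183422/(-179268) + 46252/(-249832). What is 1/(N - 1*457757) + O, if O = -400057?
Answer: -256306059743957930965/640673853332296 ≈ -4.0006e+5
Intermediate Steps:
N = -1691130895/1399590093 (N = 183422*(-1/179268) + 46252*(-1/249832) = -91711/89634 - 11563/62458 = -1691130895/1399590093 ≈ -1.2083)
1/(N - 1*457757) + O = 1/(-1691130895/1399590093 - 1*457757) - 400057 = 1/(-1691130895/1399590093 - 457757) - 400057 = 1/(-640673853332296/1399590093) - 400057 = -1399590093/640673853332296 - 400057 = -256306059743957930965/640673853332296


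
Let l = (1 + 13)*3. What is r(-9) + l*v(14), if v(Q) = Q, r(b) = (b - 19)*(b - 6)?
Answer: 1008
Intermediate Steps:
r(b) = (-19 + b)*(-6 + b)
l = 42 (l = 14*3 = 42)
r(-9) + l*v(14) = (114 + (-9)**2 - 25*(-9)) + 42*14 = (114 + 81 + 225) + 588 = 420 + 588 = 1008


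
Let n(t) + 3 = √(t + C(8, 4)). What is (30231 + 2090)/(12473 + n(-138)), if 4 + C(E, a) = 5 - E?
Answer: 2779606/1072421 - 32321*I*√145/155501045 ≈ 2.5919 - 0.0025029*I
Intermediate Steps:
C(E, a) = 1 - E (C(E, a) = -4 + (5 - E) = 1 - E)
n(t) = -3 + √(-7 + t) (n(t) = -3 + √(t + (1 - 1*8)) = -3 + √(t + (1 - 8)) = -3 + √(t - 7) = -3 + √(-7 + t))
(30231 + 2090)/(12473 + n(-138)) = (30231 + 2090)/(12473 + (-3 + √(-7 - 138))) = 32321/(12473 + (-3 + √(-145))) = 32321/(12473 + (-3 + I*√145)) = 32321/(12470 + I*√145)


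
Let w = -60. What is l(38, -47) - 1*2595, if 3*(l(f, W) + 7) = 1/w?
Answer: -468361/180 ≈ -2602.0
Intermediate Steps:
l(f, W) = -1261/180 (l(f, W) = -7 + (⅓)/(-60) = -7 + (⅓)*(-1/60) = -7 - 1/180 = -1261/180)
l(38, -47) - 1*2595 = -1261/180 - 1*2595 = -1261/180 - 2595 = -468361/180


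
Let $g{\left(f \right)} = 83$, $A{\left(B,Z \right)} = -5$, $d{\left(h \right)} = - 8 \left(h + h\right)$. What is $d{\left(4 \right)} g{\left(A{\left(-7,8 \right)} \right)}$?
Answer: $-5312$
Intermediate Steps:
$d{\left(h \right)} = - 16 h$ ($d{\left(h \right)} = - 8 \cdot 2 h = - 16 h$)
$d{\left(4 \right)} g{\left(A{\left(-7,8 \right)} \right)} = \left(-16\right) 4 \cdot 83 = \left(-64\right) 83 = -5312$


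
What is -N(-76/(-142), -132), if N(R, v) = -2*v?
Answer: -264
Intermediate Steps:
-N(-76/(-142), -132) = -(-2)*(-132) = -1*264 = -264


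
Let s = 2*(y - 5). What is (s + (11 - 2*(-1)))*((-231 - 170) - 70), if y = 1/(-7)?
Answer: -8949/7 ≈ -1278.4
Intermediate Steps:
y = -1/7 ≈ -0.14286
s = -72/7 (s = 2*(-1/7 - 5) = 2*(-36/7) = -72/7 ≈ -10.286)
(s + (11 - 2*(-1)))*((-231 - 170) - 70) = (-72/7 + (11 - 2*(-1)))*((-231 - 170) - 70) = (-72/7 + (11 + 2))*(-401 - 70) = (-72/7 + 13)*(-471) = (19/7)*(-471) = -8949/7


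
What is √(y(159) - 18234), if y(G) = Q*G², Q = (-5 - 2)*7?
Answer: 3*I*√139667 ≈ 1121.2*I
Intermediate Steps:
Q = -49 (Q = -7*7 = -49)
y(G) = -49*G²
√(y(159) - 18234) = √(-49*159² - 18234) = √(-49*25281 - 18234) = √(-1238769 - 18234) = √(-1257003) = 3*I*√139667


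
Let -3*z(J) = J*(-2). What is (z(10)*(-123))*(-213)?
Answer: 174660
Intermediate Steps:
z(J) = 2*J/3 (z(J) = -J*(-2)/3 = -(-2)*J/3 = 2*J/3)
(z(10)*(-123))*(-213) = (((⅔)*10)*(-123))*(-213) = ((20/3)*(-123))*(-213) = -820*(-213) = 174660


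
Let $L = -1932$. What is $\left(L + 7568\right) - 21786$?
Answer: $-16150$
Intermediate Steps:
$\left(L + 7568\right) - 21786 = \left(-1932 + 7568\right) - 21786 = 5636 - 21786 = -16150$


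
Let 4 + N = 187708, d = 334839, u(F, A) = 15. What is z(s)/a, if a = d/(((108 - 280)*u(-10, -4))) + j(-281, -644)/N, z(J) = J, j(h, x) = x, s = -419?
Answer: 8454657420/2618845049 ≈ 3.2284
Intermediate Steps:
N = 187704 (N = -4 + 187708 = 187704)
a = -2618845049/20178180 (a = 334839/(((108 - 280)*15)) - 644/187704 = 334839/((-172*15)) - 644*1/187704 = 334839/(-2580) - 161/46926 = 334839*(-1/2580) - 161/46926 = -111613/860 - 161/46926 = -2618845049/20178180 ≈ -129.79)
z(s)/a = -419/(-2618845049/20178180) = -419*(-20178180/2618845049) = 8454657420/2618845049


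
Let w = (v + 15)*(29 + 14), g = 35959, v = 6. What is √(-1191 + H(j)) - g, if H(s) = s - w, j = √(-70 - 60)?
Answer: -35959 + √(-2094 + I*√130) ≈ -35959.0 + 45.76*I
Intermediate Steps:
j = I*√130 (j = √(-130) = I*√130 ≈ 11.402*I)
w = 903 (w = (6 + 15)*(29 + 14) = 21*43 = 903)
H(s) = -903 + s (H(s) = s - 1*903 = s - 903 = -903 + s)
√(-1191 + H(j)) - g = √(-1191 + (-903 + I*√130)) - 1*35959 = √(-2094 + I*√130) - 35959 = -35959 + √(-2094 + I*√130)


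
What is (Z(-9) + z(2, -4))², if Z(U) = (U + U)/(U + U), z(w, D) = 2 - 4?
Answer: 1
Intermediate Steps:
z(w, D) = -2
Z(U) = 1 (Z(U) = (2*U)/((2*U)) = (2*U)*(1/(2*U)) = 1)
(Z(-9) + z(2, -4))² = (1 - 2)² = (-1)² = 1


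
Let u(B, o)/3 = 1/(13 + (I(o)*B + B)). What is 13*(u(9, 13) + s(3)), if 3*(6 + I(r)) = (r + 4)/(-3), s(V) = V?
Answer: 1872/49 ≈ 38.204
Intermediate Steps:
I(r) = -58/9 - r/9 (I(r) = -6 + ((r + 4)/(-3))/3 = -6 + ((4 + r)*(-1/3))/3 = -6 + (-4/3 - r/3)/3 = -6 + (-4/9 - r/9) = -58/9 - r/9)
u(B, o) = 3/(13 + B + B*(-58/9 - o/9)) (u(B, o) = 3/(13 + ((-58/9 - o/9)*B + B)) = 3/(13 + (B*(-58/9 - o/9) + B)) = 3/(13 + (B + B*(-58/9 - o/9))) = 3/(13 + B + B*(-58/9 - o/9)))
13*(u(9, 13) + s(3)) = 13*(27/(117 - 49*9 - 1*9*13) + 3) = 13*(27/(117 - 441 - 117) + 3) = 13*(27/(-441) + 3) = 13*(27*(-1/441) + 3) = 13*(-3/49 + 3) = 13*(144/49) = 1872/49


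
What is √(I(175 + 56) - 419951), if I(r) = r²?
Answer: I*√366590 ≈ 605.47*I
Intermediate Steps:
√(I(175 + 56) - 419951) = √((175 + 56)² - 419951) = √(231² - 419951) = √(53361 - 419951) = √(-366590) = I*√366590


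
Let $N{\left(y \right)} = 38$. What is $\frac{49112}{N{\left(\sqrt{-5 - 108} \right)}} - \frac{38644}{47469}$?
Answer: $\frac{1164914528}{901911} \approx 1291.6$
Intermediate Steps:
$\frac{49112}{N{\left(\sqrt{-5 - 108} \right)}} - \frac{38644}{47469} = \frac{49112}{38} - \frac{38644}{47469} = 49112 \cdot \frac{1}{38} - \frac{38644}{47469} = \frac{24556}{19} - \frac{38644}{47469} = \frac{1164914528}{901911}$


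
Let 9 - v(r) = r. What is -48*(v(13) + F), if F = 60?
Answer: -2688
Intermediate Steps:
v(r) = 9 - r
-48*(v(13) + F) = -48*((9 - 1*13) + 60) = -48*((9 - 13) + 60) = -48*(-4 + 60) = -48*56 = -2688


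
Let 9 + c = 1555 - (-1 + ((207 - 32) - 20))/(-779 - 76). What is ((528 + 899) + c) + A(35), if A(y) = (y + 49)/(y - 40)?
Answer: 505541/171 ≈ 2956.4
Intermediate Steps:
A(y) = (49 + y)/(-40 + y)
c = 1321984/855 (c = -9 + (1555 - (-1 + ((207 - 32) - 20))/(-779 - 76)) = -9 + (1555 - (-1 + (175 - 20))/(-855)) = -9 + (1555 - (-1 + 155)*(-1)/855) = -9 + (1555 - 154*(-1)/855) = -9 + (1555 - 1*(-154/855)) = -9 + (1555 + 154/855) = -9 + 1329679/855 = 1321984/855 ≈ 1546.2)
((528 + 899) + c) + A(35) = ((528 + 899) + 1321984/855) + (49 + 35)/(-40 + 35) = (1427 + 1321984/855) + 84/(-5) = 2542069/855 - ⅕*84 = 2542069/855 - 84/5 = 505541/171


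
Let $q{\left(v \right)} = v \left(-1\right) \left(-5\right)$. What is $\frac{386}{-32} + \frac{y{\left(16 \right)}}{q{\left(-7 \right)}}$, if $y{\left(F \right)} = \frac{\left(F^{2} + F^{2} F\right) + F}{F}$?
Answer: $- \frac{1589}{80} \approx -19.862$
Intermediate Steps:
$q{\left(v \right)} = 5 v$ ($q{\left(v \right)} = - v \left(-5\right) = 5 v$)
$y{\left(F \right)} = \frac{F + F^{2} + F^{3}}{F}$ ($y{\left(F \right)} = \frac{\left(F^{2} + F^{3}\right) + F}{F} = \frac{F + F^{2} + F^{3}}{F}$)
$\frac{386}{-32} + \frac{y{\left(16 \right)}}{q{\left(-7 \right)}} = \frac{386}{-32} + \frac{1 + 16 + 16^{2}}{5 \left(-7\right)} = 386 \left(- \frac{1}{32}\right) + \frac{1 + 16 + 256}{-35} = - \frac{193}{16} + 273 \left(- \frac{1}{35}\right) = - \frac{193}{16} - \frac{39}{5} = - \frac{1589}{80}$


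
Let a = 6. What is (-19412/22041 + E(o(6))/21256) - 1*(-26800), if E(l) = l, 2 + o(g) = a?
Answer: 3138870289873/117125874 ≈ 26799.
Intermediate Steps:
o(g) = 4 (o(g) = -2 + 6 = 4)
(-19412/22041 + E(o(6))/21256) - 1*(-26800) = (-19412/22041 + 4/21256) - 1*(-26800) = (-19412*1/22041 + 4*(1/21256)) + 26800 = (-19412/22041 + 1/5314) + 26800 = -103133327/117125874 + 26800 = 3138870289873/117125874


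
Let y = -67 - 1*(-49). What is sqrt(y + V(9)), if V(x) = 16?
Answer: I*sqrt(2) ≈ 1.4142*I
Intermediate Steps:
y = -18 (y = -67 + 49 = -18)
sqrt(y + V(9)) = sqrt(-18 + 16) = sqrt(-2) = I*sqrt(2)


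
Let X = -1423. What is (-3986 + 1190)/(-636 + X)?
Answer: 2796/2059 ≈ 1.3579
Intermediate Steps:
(-3986 + 1190)/(-636 + X) = (-3986 + 1190)/(-636 - 1423) = -2796/(-2059) = -2796*(-1/2059) = 2796/2059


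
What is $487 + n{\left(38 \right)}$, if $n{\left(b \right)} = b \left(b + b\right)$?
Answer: $3375$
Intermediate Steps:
$n{\left(b \right)} = 2 b^{2}$ ($n{\left(b \right)} = b 2 b = 2 b^{2}$)
$487 + n{\left(38 \right)} = 487 + 2 \cdot 38^{2} = 487 + 2 \cdot 1444 = 487 + 2888 = 3375$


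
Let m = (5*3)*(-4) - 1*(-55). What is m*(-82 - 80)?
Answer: 810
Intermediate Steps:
m = -5 (m = 15*(-4) + 55 = -60 + 55 = -5)
m*(-82 - 80) = -5*(-82 - 80) = -5*(-162) = 810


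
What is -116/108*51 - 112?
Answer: -1501/9 ≈ -166.78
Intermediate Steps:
-116/108*51 - 112 = -116*1/108*51 - 112 = -29/27*51 - 112 = -493/9 - 112 = -1501/9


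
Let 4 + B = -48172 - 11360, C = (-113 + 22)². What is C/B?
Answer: -8281/59536 ≈ -0.13909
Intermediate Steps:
C = 8281 (C = (-91)² = 8281)
B = -59536 (B = -4 + (-48172 - 11360) = -4 - 59532 = -59536)
C/B = 8281/(-59536) = 8281*(-1/59536) = -8281/59536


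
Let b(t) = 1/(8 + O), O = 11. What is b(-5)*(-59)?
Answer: -59/19 ≈ -3.1053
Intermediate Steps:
b(t) = 1/19 (b(t) = 1/(8 + 11) = 1/19)
b(-5)*(-59) = (1/19)*(-59) = -59/19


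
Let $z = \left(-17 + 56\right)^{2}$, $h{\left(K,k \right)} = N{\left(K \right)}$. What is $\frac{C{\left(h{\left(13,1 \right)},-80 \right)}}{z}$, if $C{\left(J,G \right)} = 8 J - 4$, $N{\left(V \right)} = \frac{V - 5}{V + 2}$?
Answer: $\frac{4}{22815} \approx 0.00017532$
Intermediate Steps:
$N{\left(V \right)} = \frac{-5 + V}{2 + V}$
$h{\left(K,k \right)} = \frac{-5 + K}{2 + K}$
$z = 1521$ ($z = 39^{2} = 1521$)
$C{\left(J,G \right)} = -4 + 8 J$
$\frac{C{\left(h{\left(13,1 \right)},-80 \right)}}{z} = \frac{-4 + 8 \frac{-5 + 13}{2 + 13}}{1521} = \left(-4 + 8 \cdot \frac{1}{15} \cdot 8\right) \frac{1}{1521} = \left(-4 + 8 \cdot \frac{8}{15}\right) \frac{1}{1521} = \left(-4 + \frac{64}{15}\right) \frac{1}{1521} = \frac{4}{15} \cdot \frac{1}{1521} = \frac{4}{22815}$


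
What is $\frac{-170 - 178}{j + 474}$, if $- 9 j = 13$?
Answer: $- \frac{3132}{4253} \approx -0.73642$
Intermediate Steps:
$j = - \frac{13}{9}$ ($j = \left(- \frac{1}{9}\right) 13 = - \frac{13}{9} \approx -1.4444$)
$\frac{-170 - 178}{j + 474} = \frac{-170 - 178}{- \frac{13}{9} + 474} = - \frac{348}{\frac{4253}{9}} = \left(-348\right) \frac{9}{4253} = - \frac{3132}{4253}$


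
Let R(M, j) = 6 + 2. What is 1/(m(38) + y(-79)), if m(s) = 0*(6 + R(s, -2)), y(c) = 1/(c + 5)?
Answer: -74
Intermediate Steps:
R(M, j) = 8
y(c) = 1/(5 + c)
m(s) = 0 (m(s) = 0*(6 + 8) = 0*14 = 0)
1/(m(38) + y(-79)) = 1/(0 + 1/(5 - 79)) = 1/(0 + 1/(-74)) = 1/(0 - 1/74) = 1/(-1/74) = -74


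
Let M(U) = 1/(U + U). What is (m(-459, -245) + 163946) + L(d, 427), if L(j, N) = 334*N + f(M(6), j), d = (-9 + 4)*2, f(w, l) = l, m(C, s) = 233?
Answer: 306787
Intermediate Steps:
M(U) = 1/(2*U)
d = -10 (d = -5*2 = -10)
L(j, N) = j + 334*N (L(j, N) = 334*N + j = j + 334*N)
(m(-459, -245) + 163946) + L(d, 427) = (233 + 163946) + (-10 + 334*427) = 164179 + (-10 + 142618) = 164179 + 142608 = 306787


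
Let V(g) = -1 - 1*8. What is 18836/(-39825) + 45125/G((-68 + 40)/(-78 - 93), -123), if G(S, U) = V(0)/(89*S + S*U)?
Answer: 3334918492/119475 ≈ 27913.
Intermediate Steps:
V(g) = -9 (V(g) = -1 - 8 = -9)
G(S, U) = -9/(89*S + S*U)
18836/(-39825) + 45125/G((-68 + 40)/(-78 - 93), -123) = 18836/(-39825) + 45125/((-9/(((-68 + 40)/(-78 - 93))*(89 - 123)))) = 18836*(-1/39825) + 45125/((-9/(-28/(-171)*(-34)))) = -18836/39825 + 45125/((-9*(-1/34)/(-28*(-1/171)))) = -18836/39825 + 45125/((-9*(-1/34)/28/171)) = -18836/39825 + 45125/((-9*171/28*(-1/34))) = -18836/39825 + 45125/(1539/952) = -18836/39825 + 45125*(952/1539) = -18836/39825 + 2261000/81 = 3334918492/119475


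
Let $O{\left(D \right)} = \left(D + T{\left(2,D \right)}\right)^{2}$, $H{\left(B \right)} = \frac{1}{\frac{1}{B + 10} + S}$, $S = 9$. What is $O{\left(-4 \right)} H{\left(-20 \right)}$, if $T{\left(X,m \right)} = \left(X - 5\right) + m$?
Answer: $\frac{1210}{89} \approx 13.596$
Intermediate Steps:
$T{\left(X,m \right)} = -5 + X + m$ ($T{\left(X,m \right)} = \left(-5 + X\right) + m = -5 + X + m$)
$H{\left(B \right)} = \frac{1}{9 + \frac{1}{10 + B}}$ ($H{\left(B \right)} = \frac{1}{\frac{1}{B + 10} + 9} = \frac{1}{\frac{1}{10 + B} + 9} = \frac{1}{9 + \frac{1}{10 + B}}$)
$O{\left(D \right)} = \left(-3 + 2 D\right)^{2}$ ($O{\left(D \right)} = \left(D + \left(-5 + 2 + D\right)\right)^{2} = \left(D + \left(-3 + D\right)\right)^{2} = \left(-3 + 2 D\right)^{2}$)
$O{\left(-4 \right)} H{\left(-20 \right)} = \left(-3 + 2 \left(-4\right)\right)^{2} \frac{10 - 20}{91 + 9 \left(-20\right)} = \left(-3 - 8\right)^{2} \frac{1}{91 - 180} \left(-10\right) = \left(-11\right)^{2} \frac{1}{-89} \left(-10\right) = 121 \left(\left(- \frac{1}{89}\right) \left(-10\right)\right) = 121 \cdot \frac{10}{89} = \frac{1210}{89}$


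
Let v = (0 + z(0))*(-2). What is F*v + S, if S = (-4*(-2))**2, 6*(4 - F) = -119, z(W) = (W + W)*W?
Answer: 64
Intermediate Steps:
z(W) = 2*W**2 (z(W) = (2*W)*W = 2*W**2)
v = 0 (v = (0 + 2*0**2)*(-2) = (0 + 2*0)*(-2) = (0 + 0)*(-2) = 0*(-2) = 0)
F = 143/6 (F = 4 - 1/6*(-119) = 4 + 119/6 = 143/6 ≈ 23.833)
S = 64 (S = 8**2 = 64)
F*v + S = (143/6)*0 + 64 = 0 + 64 = 64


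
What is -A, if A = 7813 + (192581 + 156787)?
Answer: -357181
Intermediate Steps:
A = 357181 (A = 7813 + 349368 = 357181)
-A = -1*357181 = -357181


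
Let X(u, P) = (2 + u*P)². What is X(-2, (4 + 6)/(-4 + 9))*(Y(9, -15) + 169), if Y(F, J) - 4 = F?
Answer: 728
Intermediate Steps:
Y(F, J) = 4 + F
X(u, P) = (2 + P*u)²
X(-2, (4 + 6)/(-4 + 9))*(Y(9, -15) + 169) = (2 + ((4 + 6)/(-4 + 9))*(-2))²*((4 + 9) + 169) = (2 + (10/5)*(-2))²*(13 + 169) = (2 + (10*(⅕))*(-2))²*182 = (2 + 2*(-2))²*182 = (2 - 4)²*182 = (-2)²*182 = 4*182 = 728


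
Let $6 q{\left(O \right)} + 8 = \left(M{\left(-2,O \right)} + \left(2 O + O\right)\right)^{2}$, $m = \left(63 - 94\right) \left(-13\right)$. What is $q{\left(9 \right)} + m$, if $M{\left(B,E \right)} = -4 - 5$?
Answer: $\frac{1367}{3} \approx 455.67$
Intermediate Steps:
$m = 403$ ($m = \left(-31\right) \left(-13\right) = 403$)
$M{\left(B,E \right)} = -9$
$q{\left(O \right)} = - \frac{4}{3} + \frac{\left(-9 + 3 O\right)^{2}}{6}$ ($q{\left(O \right)} = - \frac{4}{3} + \frac{\left(-9 + \left(2 O + O\right)\right)^{2}}{6} = - \frac{4}{3} + \frac{\left(-9 + 3 O\right)^{2}}{6}$)
$q{\left(9 \right)} + m = \left(- \frac{4}{3} + \frac{3 \left(-3 + 9\right)^{2}}{2}\right) + 403 = \left(- \frac{4}{3} + \frac{3 \cdot 6^{2}}{2}\right) + 403 = \left(- \frac{4}{3} + \frac{3}{2} \cdot 36\right) + 403 = \left(- \frac{4}{3} + 54\right) + 403 = \frac{158}{3} + 403 = \frac{1367}{3}$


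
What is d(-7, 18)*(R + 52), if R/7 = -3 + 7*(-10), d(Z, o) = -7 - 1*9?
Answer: 7344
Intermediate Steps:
d(Z, o) = -16 (d(Z, o) = -7 - 9 = -16)
R = -511 (R = 7*(-3 + 7*(-10)) = 7*(-3 - 70) = 7*(-73) = -511)
d(-7, 18)*(R + 52) = -16*(-511 + 52) = -16*(-459) = 7344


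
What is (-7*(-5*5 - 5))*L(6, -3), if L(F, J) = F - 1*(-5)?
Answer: 2310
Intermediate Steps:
L(F, J) = 5 + F (L(F, J) = F + 5 = 5 + F)
(-7*(-5*5 - 5))*L(6, -3) = (-7*(-5*5 - 5))*(5 + 6) = -7*(-25 - 5)*11 = -7*(-30)*11 = 210*11 = 2310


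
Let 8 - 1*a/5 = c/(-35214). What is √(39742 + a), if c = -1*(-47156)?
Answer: 2*√3083688060837/17607 ≈ 199.47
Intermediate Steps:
c = 47156
a = 822170/17607 (a = 40 - 235780/(-35214) = 40 - 235780*(-1)/35214 = 40 - 5*(-23578/17607) = 40 + 117890/17607 = 822170/17607 ≈ 46.696)
√(39742 + a) = √(39742 + 822170/17607) = √(700559564/17607) = 2*√3083688060837/17607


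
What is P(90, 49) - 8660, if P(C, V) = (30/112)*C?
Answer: -241805/28 ≈ -8635.9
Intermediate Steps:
P(C, V) = 15*C/56 (P(C, V) = (30*(1/112))*C = 15*C/56)
P(90, 49) - 8660 = (15/56)*90 - 8660 = 675/28 - 8660 = -241805/28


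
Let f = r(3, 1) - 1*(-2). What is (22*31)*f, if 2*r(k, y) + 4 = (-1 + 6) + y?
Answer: 2046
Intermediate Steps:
r(k, y) = ½ + y/2 (r(k, y) = -2 + ((-1 + 6) + y)/2 = -2 + (5 + y)/2 = -2 + (5/2 + y/2) = ½ + y/2)
f = 3 (f = (½ + (½)*1) - 1*(-2) = (½ + ½) + 2 = 1 + 2 = 3)
(22*31)*f = (22*31)*3 = 682*3 = 2046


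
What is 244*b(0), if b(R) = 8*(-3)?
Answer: -5856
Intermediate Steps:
b(R) = -24
244*b(0) = 244*(-24) = -5856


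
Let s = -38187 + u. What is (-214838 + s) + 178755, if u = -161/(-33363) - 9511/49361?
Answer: -122310450931982/1646831043 ≈ -74270.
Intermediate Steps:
u = -309368372/1646831043 (u = -161*(-1/33363) - 9511*1/49361 = 161/33363 - 9511/49361 = -309368372/1646831043 ≈ -0.18786)
s = -62887846407413/1646831043 (s = -38187 - 309368372/1646831043 = -62887846407413/1646831043 ≈ -38187.)
(-214838 + s) + 178755 = (-214838 - 62887846407413/1646831043) + 178755 = -416689734023447/1646831043 + 178755 = -122310450931982/1646831043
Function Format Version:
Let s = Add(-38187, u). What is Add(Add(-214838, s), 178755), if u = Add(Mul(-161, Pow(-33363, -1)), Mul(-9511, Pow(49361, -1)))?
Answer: Rational(-122310450931982, 1646831043) ≈ -74270.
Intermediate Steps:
u = Rational(-309368372, 1646831043) (u = Add(Mul(-161, Rational(-1, 33363)), Mul(-9511, Rational(1, 49361))) = Add(Rational(161, 33363), Rational(-9511, 49361)) = Rational(-309368372, 1646831043) ≈ -0.18786)
s = Rational(-62887846407413, 1646831043) (s = Add(-38187, Rational(-309368372, 1646831043)) = Rational(-62887846407413, 1646831043) ≈ -38187.)
Add(Add(-214838, s), 178755) = Add(Add(-214838, Rational(-62887846407413, 1646831043)), 178755) = Add(Rational(-416689734023447, 1646831043), 178755) = Rational(-122310450931982, 1646831043)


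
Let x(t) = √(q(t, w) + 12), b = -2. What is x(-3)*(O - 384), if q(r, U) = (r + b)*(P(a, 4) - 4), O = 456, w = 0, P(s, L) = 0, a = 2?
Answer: 288*√2 ≈ 407.29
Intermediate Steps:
q(r, U) = 8 - 4*r (q(r, U) = (r - 2)*(0 - 4) = (-2 + r)*(-4) = 8 - 4*r)
x(t) = √(20 - 4*t) (x(t) = √((8 - 4*t) + 12) = √(20 - 4*t))
x(-3)*(O - 384) = (2*√(5 - 1*(-3)))*(456 - 384) = (2*√(5 + 3))*72 = (2*√8)*72 = (2*(2*√2))*72 = (4*√2)*72 = 288*√2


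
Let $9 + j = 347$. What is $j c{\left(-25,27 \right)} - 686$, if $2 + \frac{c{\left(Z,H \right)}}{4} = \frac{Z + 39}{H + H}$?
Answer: $- \frac{82066}{27} \approx -3039.5$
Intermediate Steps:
$j = 338$ ($j = -9 + 347 = 338$)
$c{\left(Z,H \right)} = -8 + \frac{2 \left(39 + Z\right)}{H}$ ($c{\left(Z,H \right)} = -8 + 4 \frac{Z + 39}{H + H} = -8 + 4 \frac{39 + Z}{2 H} = -8 + \frac{2 \left(39 + Z\right)}{H}$)
$j c{\left(-25,27 \right)} - 686 = 338 \frac{2 \left(39 - 25 - 108\right)}{27} - 686 = 338 \cdot 2 \cdot \frac{1}{27} \left(39 - 25 - 108\right) - 686 = 338 \cdot 2 \cdot \frac{1}{27} \left(-94\right) - 686 = 338 \left(- \frac{188}{27}\right) - 686 = - \frac{63544}{27} - 686 = - \frac{82066}{27}$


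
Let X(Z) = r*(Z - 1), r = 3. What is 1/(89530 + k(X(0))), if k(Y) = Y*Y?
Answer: 1/89539 ≈ 1.1168e-5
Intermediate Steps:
X(Z) = -3 + 3*Z (X(Z) = 3*(Z - 1) = 3*(-1 + Z) = -3 + 3*Z)
k(Y) = Y**2
1/(89530 + k(X(0))) = 1/(89530 + (-3 + 3*0)**2) = 1/(89530 + (-3 + 0)**2) = 1/(89530 + (-3)**2) = 1/(89530 + 9) = 1/89539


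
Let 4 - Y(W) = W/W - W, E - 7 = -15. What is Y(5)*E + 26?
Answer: -38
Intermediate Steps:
E = -8 (E = 7 - 15 = -8)
Y(W) = 3 + W (Y(W) = 4 - (W/W - W) = 4 - (1 - W) = 4 + (-1 + W) = 3 + W)
Y(5)*E + 26 = (3 + 5)*(-8) + 26 = 8*(-8) + 26 = -64 + 26 = -38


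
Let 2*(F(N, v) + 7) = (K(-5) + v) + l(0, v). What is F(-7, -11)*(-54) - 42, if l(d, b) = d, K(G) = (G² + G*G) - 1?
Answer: -690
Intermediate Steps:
K(G) = -1 + 2*G² (K(G) = (G² + G²) - 1 = 2*G² - 1 = -1 + 2*G²)
F(N, v) = 35/2 + v/2 (F(N, v) = -7 + (((-1 + 2*(-5)²) + v) + 0)/2 = -7 + (((-1 + 2*25) + v) + 0)/2 = -7 + (((-1 + 50) + v) + 0)/2 = -7 + ((49 + v) + 0)/2 = -7 + (49 + v)/2 = -7 + (49/2 + v/2) = 35/2 + v/2)
F(-7, -11)*(-54) - 42 = (35/2 + (½)*(-11))*(-54) - 42 = (35/2 - 11/2)*(-54) - 42 = 12*(-54) - 42 = -648 - 42 = -690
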